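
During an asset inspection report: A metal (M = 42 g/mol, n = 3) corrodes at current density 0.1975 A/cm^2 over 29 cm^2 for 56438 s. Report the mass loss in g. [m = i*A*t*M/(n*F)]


Apply Faraday's law: m = i*A*t*M / (n*F)
Total charge passed Q = i*A*t = 0.1975*29*56438 = 323248.645 C
m = Q*M/(n*F) = 323248.645*42/(3*96485) = 46.90347 g

46.90347 g


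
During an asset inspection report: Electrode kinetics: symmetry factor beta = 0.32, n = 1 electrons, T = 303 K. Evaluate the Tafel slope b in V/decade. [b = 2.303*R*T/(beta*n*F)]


Apply the Tafel slope relation: b = 2.303*R*T/(beta*n*F)
Numerator: 2.303 * 8.314 * 303 = 5801.58
Denominator: 0.32 * 1 * 96485 = 30875.2
b = 5801.58 / 30875.2 = 0.1879 V/decade

0.1879 V/decade


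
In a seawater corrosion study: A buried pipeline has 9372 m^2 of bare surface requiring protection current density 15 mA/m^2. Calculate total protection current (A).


I = area * current density, then convert mA → A (÷1000)
I = 9372 * 15 / 1000 = 140.58 A

140.58 A


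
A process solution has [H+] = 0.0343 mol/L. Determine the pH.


pH = −log10[H+]
pH = −log10(0.0343) = 1.46

1.46


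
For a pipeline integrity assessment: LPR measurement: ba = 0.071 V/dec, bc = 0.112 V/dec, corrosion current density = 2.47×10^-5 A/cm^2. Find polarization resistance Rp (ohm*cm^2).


Apply the Stern-Geary equation: Rp = ba*bc / (2.303*icorr*(ba+bc))
ba*bc = 0.071*0.112 = 0.007952
ba+bc = 0.183; 2.303*icorr*(ba+bc) = 2.303*2.47×10^-5*0.183 = 1.040979×10^-5
Rp = 0.007952 / 1.040979×10^-5 = 763.9 ohm*cm^2

763.9 ohm*cm^2


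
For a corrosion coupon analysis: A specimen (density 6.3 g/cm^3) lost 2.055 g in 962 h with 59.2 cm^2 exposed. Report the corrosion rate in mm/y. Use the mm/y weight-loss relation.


Apply the mm/y weight-loss relation: CR = 87600 * W / (D * A * T)
Numerator: 87600 * 2.055 = 180018.0
Denominator: 6.3 * 59.2 * 962 = 358787.52
CR = 180018.0 / 358787.52 = 0.5017 mm/y

0.5017 mm/y


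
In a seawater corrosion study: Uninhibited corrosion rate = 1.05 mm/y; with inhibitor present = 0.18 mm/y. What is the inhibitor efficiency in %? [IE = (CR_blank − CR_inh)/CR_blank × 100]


Apply the inhibitor-efficiency definition: IE = (CR_blank − CR_inh)/CR_blank × 100
IE = (1.05 − 0.18) / 1.05 × 100
IE = 0.87 / 1.05 × 100 = 82.9 %

82.9 %


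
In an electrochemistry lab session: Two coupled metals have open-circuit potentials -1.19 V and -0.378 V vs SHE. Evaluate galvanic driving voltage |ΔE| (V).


Driving voltage is the absolute potential difference.
|ΔE| = |-1.19 − (-0.378)| = 0.812 V

0.812 V


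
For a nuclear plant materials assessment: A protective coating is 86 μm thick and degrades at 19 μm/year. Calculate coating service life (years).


Service life = thickness / degradation rate
Life = 86 / 19 = 4.5 years

4.5 years


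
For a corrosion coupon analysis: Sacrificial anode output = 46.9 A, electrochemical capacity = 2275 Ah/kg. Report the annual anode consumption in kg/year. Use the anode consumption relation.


Annual consumption = current * hours per year / capacity
Rate = 46.9 * 8760 / 2275 = 180.6 kg/year

180.6 kg/year


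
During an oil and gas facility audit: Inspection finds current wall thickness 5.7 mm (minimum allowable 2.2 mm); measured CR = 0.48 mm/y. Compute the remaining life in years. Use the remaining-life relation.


Apply the remaining-life relation: RL = (t_current − t_min) / CR
RL = (5.7 − 2.2) / 0.48 = 3.5 / 0.48 = 7.3 years

7.3 years


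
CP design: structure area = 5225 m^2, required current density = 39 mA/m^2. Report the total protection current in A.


I = area * current density, then convert mA → A (÷1000)
I = 5225 * 39 / 1000 = 203.78 A

203.78 A


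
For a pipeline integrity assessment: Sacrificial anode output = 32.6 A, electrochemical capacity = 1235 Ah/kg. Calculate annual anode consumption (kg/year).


Annual consumption = current * hours per year / capacity
Rate = 32.6 * 8760 / 1235 = 231.2 kg/year

231.2 kg/year


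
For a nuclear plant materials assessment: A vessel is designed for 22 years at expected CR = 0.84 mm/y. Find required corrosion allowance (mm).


Corrosion allowance = CR × design life
CA = 0.84 * 22 = 18.48 mm

18.48 mm


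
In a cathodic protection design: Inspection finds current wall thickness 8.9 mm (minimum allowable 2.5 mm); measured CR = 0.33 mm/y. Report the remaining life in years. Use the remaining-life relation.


Apply the remaining-life relation: RL = (t_current − t_min) / CR
RL = (8.9 − 2.5) / 0.33 = 6.4 / 0.33 = 19.4 years

19.4 years


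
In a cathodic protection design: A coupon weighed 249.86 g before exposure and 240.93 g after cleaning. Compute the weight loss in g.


Weight loss = initial − final
WL = 249.86 − 240.93 = 8.93 g

8.93 g


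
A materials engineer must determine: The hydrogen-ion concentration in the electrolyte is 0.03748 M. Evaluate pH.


pH = −log10[H+]
pH = −log10(0.03748) = 1.43

1.43


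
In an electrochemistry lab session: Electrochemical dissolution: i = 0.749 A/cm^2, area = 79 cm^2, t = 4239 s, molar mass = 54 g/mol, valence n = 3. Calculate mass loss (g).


Apply Faraday's law: m = i*A*t*M / (n*F)
Total charge passed Q = i*A*t = 0.749*79*4239 = 250825.869 C
m = Q*M/(n*F) = 250825.869*54/(3*96485) = 46.793 g

46.793 g


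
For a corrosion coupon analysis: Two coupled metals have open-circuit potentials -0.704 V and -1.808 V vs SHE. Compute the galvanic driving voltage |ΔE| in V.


Driving voltage is the absolute potential difference.
|ΔE| = |-0.704 − (-1.808)| = 1.104 V

1.104 V


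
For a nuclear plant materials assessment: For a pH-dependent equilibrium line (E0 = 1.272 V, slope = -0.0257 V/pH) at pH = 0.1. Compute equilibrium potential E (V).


Apply the Pourbaix line equation: E = E0 + slope*pH
E = 1.272 + (-0.0257)*0.1 = 1.272 + (-0.00257) = 1.26943 V
Rounded to 3 decimal places: E = 1.269 V

1.269 V


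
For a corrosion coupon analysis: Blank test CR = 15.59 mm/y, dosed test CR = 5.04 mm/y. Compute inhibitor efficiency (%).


Apply the inhibitor-efficiency definition: IE = (CR_blank − CR_inh)/CR_blank × 100
IE = (15.59 − 5.04) / 15.59 × 100
IE = 10.55 / 15.59 × 100 = 67.7 %

67.7 %


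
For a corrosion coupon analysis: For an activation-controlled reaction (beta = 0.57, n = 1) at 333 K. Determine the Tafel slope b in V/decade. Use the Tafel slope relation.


Apply the Tafel slope relation: b = 2.303*R*T/(beta*n*F)
Numerator: 2.303 * 8.314 * 333 = 6376.0
Denominator: 0.57 * 1 * 96485 = 54996.45
b = 6376.0 / 54996.45 = 0.116 V/decade

0.116 V/decade


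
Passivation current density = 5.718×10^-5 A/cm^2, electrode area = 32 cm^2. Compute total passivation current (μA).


I = i_pass * A, then convert A → μA (×10^6)
I = 5.718×10^-5 * 32 * 10^6 = 1829.76 μA

1829.76 μA


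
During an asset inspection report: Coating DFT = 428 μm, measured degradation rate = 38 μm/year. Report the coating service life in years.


Service life = thickness / degradation rate
Life = 428 / 38 = 11.3 years

11.3 years


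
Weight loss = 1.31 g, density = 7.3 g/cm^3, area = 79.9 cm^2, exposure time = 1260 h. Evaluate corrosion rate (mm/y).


Apply the mm/y weight-loss relation: CR = 87600 * W / (D * A * T)
Numerator: 87600 * 1.31 = 114756.0
Denominator: 7.3 * 79.9 * 1260 = 734920.2
CR = 114756.0 / 734920.2 = 0.15615 mm/y

0.15615 mm/y


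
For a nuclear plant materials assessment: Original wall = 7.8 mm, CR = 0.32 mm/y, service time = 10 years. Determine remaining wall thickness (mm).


Remaining wall = original − CR × time
t = 7.8 − 0.32*10 = 7.8 − 3.2 = 4.6 mm

4.6 mm


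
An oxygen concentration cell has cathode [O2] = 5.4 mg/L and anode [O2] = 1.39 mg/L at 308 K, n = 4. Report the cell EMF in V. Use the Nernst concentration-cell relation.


Apply the Nernst concentration-cell relation: E = (RT/nF)*ln(C_cathode/C_anode)
RT/nF = 8.314*308/(4*96485) = 0.006635 V
ln(5.4/1.39) = 1.3571
E = 0.006635 * 1.3571 = 0.009 V

0.009 V


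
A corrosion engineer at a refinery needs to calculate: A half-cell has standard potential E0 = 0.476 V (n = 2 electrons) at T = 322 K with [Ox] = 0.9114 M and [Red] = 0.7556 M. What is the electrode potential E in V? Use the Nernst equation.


Apply the Nernst equation: E = E0 + (RT/nF)*ln([Ox]/[Red])
Step 1: RT/nF = 8.314*322/(2*96485) = 0.01387318 V
Step 2: [Ox]/[Red] = 0.9114/0.7556 = 1.206194
Step 3: ln(1.206194) = 0.18747
Step 4: correction = 0.01387318 * 0.18747 = 0.0026 V
E = 0.476 + 0.0026 = 0.4786 V

0.4786 V


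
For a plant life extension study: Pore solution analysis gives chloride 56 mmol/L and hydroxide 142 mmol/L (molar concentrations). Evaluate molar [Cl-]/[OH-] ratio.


Threshold parameter = [Cl-] / [OH-] (molar basis; both in mmol/L, so units cancel)
Ratio = 56 / 142 = 0.39

0.39


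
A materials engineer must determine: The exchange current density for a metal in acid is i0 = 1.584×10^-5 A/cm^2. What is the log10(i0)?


i0 = 1.584×10^-5 A/cm^2
log10(i0) = -4.8

-4.8


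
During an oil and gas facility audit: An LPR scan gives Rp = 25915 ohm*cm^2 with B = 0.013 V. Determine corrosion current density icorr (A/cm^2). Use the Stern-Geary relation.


Apply the Stern-Geary relation: icorr = B / Rp
icorr = 0.013 / 25915 = 5.016×10^-7 A/cm^2

5.016×10^-7 A/cm^2


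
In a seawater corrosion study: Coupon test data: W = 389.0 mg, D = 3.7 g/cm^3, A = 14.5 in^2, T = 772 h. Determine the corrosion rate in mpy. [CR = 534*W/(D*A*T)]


Apply the mpy weight-loss relation: CR = 534 * W / (D * A * T)
Numerator: 534 * 389.0 = 207726.0
Denominator: 3.7 * 14.5 * 772 = 41417.8
CR = 207726.0 / 41417.8 = 5.015 mpy

5.015 mpy


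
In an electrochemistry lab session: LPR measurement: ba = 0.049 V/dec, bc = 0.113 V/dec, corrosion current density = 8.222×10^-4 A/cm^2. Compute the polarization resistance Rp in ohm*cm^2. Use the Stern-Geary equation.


Apply the Stern-Geary equation: Rp = ba*bc / (2.303*icorr*(ba+bc))
ba*bc = 0.049*0.113 = 0.005537
ba+bc = 0.162; 2.303*icorr*(ba+bc) = 2.303*8.222×10^-4*0.162 = 3.0675131×10^-4
Rp = 0.005537 / 3.0675131×10^-4 = 18.05 ohm*cm^2

18.05 ohm*cm^2


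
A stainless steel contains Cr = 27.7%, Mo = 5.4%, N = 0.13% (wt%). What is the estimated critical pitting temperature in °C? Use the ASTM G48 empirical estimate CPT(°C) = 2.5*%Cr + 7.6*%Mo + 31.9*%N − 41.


Apply the ASTM G48 empirical CPT estimate: CPT(°C) = 2.5*%Cr + 7.6*%Mo + 31.9*%N − 41
2.5*27.7 = 69.25; 7.6*5.4 = 41.04; 31.9*0.13 = 4.147
CPT = 69.25 + 41.04 + 4.147 − 41 = 73.437 °C
Rounded to 0.1 °C: CPT ≈ 73.4 °C

73.4 °C


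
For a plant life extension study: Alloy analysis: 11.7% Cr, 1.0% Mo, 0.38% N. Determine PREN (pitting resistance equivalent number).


Apply the PREN formula: PREN = Cr + 3.3*Mo + 16*N
PREN = 11.7 + 3.3*1.0 + 16*0.38
PREN = 11.7 + 3.3 + 6.08 = 21.08

21.08


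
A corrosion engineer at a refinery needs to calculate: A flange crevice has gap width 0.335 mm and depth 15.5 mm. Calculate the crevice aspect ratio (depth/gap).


Aspect ratio = depth / gap
Ratio = 15.5 / 0.335 = 46.3

46.3


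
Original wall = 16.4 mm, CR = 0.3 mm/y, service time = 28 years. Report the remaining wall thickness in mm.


Remaining wall = original − CR × time
t = 16.4 − 0.3*28 = 16.4 − 8.4 = 8.0 mm

8.0 mm


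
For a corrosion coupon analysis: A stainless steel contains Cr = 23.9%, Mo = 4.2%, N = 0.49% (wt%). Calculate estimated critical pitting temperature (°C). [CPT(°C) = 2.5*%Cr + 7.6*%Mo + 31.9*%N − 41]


Apply the ASTM G48 empirical CPT estimate: CPT(°C) = 2.5*%Cr + 7.6*%Mo + 31.9*%N − 41
2.5*23.9 = 59.75; 7.6*4.2 = 31.92; 31.9*0.49 = 15.631
CPT = 59.75 + 31.92 + 15.631 − 41 = 66.301 °C
Rounded to 0.1 °C: CPT ≈ 66.3 °C

66.3 °C


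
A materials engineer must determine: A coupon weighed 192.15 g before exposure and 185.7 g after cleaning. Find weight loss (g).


Weight loss = initial − final
WL = 192.15 − 185.7 = 6.45 g

6.45 g


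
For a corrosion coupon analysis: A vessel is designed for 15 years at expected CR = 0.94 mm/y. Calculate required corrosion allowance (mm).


Corrosion allowance = CR × design life
CA = 0.94 * 15 = 14.1 mm

14.1 mm


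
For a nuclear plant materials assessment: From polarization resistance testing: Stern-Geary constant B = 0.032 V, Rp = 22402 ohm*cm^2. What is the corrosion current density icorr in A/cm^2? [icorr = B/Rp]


Apply the Stern-Geary relation: icorr = B / Rp
icorr = 0.032 / 22402 = 1.428×10^-6 A/cm^2

1.428×10^-6 A/cm^2


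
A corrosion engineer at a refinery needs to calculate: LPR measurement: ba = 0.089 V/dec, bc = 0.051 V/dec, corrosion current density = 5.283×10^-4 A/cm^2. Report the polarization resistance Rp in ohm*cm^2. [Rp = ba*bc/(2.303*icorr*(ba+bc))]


Apply the Stern-Geary equation: Rp = ba*bc / (2.303*icorr*(ba+bc))
ba*bc = 0.089*0.051 = 0.004539
ba+bc = 0.14; 2.303*icorr*(ba+bc) = 2.303*5.283×10^-4*0.14 = 1.7033449×10^-4
Rp = 0.004539 / 1.7033449×10^-4 = 26.6 ohm*cm^2

26.6 ohm*cm^2


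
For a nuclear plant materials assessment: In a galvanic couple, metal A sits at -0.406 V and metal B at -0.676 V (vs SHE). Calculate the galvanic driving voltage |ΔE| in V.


Driving voltage is the absolute potential difference.
|ΔE| = |-0.406 − (-0.676)| = 0.27 V

0.27 V


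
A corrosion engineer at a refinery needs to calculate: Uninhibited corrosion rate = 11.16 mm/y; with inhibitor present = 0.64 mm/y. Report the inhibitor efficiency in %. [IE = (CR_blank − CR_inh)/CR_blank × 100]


Apply the inhibitor-efficiency definition: IE = (CR_blank − CR_inh)/CR_blank × 100
IE = (11.16 − 0.64) / 11.16 × 100
IE = 10.52 / 11.16 × 100 = 94.3 %

94.3 %


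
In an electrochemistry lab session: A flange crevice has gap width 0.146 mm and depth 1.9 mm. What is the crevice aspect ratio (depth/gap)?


Aspect ratio = depth / gap
Ratio = 1.9 / 0.146 = 13.0

13.0


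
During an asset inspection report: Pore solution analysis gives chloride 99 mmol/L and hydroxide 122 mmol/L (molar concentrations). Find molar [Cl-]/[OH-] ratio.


Threshold parameter = [Cl-] / [OH-] (molar basis; both in mmol/L, so units cancel)
Ratio = 99 / 122 = 0.81

0.81


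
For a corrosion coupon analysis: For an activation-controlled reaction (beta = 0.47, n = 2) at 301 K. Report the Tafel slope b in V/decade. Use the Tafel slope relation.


Apply the Tafel slope relation: b = 2.303*R*T/(beta*n*F)
Numerator: 2.303 * 8.314 * 301 = 5763.29
Denominator: 0.47 * 2 * 96485 = 90695.9
b = 5763.29 / 90695.9 = 0.064 V/decade

0.064 V/decade


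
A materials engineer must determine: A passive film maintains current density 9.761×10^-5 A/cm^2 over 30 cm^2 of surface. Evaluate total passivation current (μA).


I = i_pass * A, then convert A → μA (×10^6)
I = 9.761×10^-5 * 30 * 10^6 = 2928.3 μA

2928.3 μA


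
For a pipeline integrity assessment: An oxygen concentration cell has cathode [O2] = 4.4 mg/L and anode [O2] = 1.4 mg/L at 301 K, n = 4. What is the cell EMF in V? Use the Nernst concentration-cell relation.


Apply the Nernst concentration-cell relation: E = (RT/nF)*ln(C_cathode/C_anode)
RT/nF = 8.314*301/(4*96485) = 0.0064842 V
ln(4.4/1.4) = 1.14513
E = 0.0064842 * 1.14513 = 0.00743 V

0.00743 V


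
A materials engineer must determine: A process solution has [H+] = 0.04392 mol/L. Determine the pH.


pH = −log10[H+]
pH = −log10(0.04392) = 1.36

1.36


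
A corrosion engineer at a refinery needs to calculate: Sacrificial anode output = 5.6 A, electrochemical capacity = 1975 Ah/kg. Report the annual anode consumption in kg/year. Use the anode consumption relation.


Annual consumption = current * hours per year / capacity
Rate = 5.6 * 8760 / 1975 = 24.8 kg/year

24.8 kg/year


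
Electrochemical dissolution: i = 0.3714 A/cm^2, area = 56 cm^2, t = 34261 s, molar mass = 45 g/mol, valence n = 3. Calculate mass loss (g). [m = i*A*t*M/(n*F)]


Apply Faraday's law: m = i*A*t*M / (n*F)
Total charge passed Q = i*A*t = 0.3714*56*34261 = 712573.9824 C
m = Q*M/(n*F) = 712573.9824*45/(3*96485) = 110.78 g

110.78 g


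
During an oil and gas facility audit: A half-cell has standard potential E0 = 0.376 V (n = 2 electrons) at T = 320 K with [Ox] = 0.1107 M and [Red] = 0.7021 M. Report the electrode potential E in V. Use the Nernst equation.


Apply the Nernst equation: E = E0 + (RT/nF)*ln([Ox]/[Red])
Step 1: RT/nF = 8.314*320/(2*96485) = 0.01378701 V
Step 2: [Ox]/[Red] = 0.1107/0.7021 = 0.15767
Step 3: ln(0.15767) = -1.847251
Step 4: correction = 0.01378701 * -1.847251 = -0.0255 V
E = 0.376 + -0.0255 = 0.3505 V

0.3505 V


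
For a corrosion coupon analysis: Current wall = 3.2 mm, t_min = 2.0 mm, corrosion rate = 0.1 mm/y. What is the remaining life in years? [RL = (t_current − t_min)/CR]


Apply the remaining-life relation: RL = (t_current − t_min) / CR
RL = (3.2 − 2.0) / 0.1 = 1.2 / 0.1 = 12.0 years

12.0 years


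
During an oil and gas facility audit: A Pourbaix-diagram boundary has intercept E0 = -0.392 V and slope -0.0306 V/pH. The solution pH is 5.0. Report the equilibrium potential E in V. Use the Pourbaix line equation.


Apply the Pourbaix line equation: E = E0 + slope*pH
E = -0.392 + (-0.0306)*5.0 = -0.392 + (-0.153) = -0.545 V
Rounded to 4 decimal places: E = -0.5450 V

-0.5450 V


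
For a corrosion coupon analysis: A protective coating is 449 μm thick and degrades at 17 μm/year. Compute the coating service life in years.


Service life = thickness / degradation rate
Life = 449 / 17 = 26.4 years

26.4 years


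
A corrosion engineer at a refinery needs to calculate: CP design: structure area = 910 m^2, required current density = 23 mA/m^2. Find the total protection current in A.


I = area * current density, then convert mA → A (÷1000)
I = 910 * 23 / 1000 = 20.93 A

20.93 A


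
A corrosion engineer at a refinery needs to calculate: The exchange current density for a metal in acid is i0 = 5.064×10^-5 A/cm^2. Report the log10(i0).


i0 = 5.064×10^-5 A/cm^2
log10(i0) = -4.296

-4.296


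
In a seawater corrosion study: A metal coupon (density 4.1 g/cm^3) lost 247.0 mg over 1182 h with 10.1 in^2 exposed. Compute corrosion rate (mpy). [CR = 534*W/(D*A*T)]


Apply the mpy weight-loss relation: CR = 534 * W / (D * A * T)
Numerator: 534 * 247.0 = 131898.0
Denominator: 4.1 * 10.1 * 1182 = 48946.62
CR = 131898.0 / 48946.62 = 2.69473 mpy

2.69473 mpy


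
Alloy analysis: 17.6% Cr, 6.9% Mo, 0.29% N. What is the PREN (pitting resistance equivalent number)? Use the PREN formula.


Apply the PREN formula: PREN = Cr + 3.3*Mo + 16*N
PREN = 17.6 + 3.3*6.9 + 16*0.29
PREN = 17.6 + 22.77 + 4.64 = 45.01

45.01


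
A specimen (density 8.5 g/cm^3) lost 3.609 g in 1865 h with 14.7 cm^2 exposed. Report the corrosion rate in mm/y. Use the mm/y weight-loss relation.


Apply the mm/y weight-loss relation: CR = 87600 * W / (D * A * T)
Numerator: 87600 * 3.609 = 316148.4
Denominator: 8.5 * 14.7 * 1865 = 233031.75
CR = 316148.4 / 233031.75 = 1.3567 mm/y

1.3567 mm/y


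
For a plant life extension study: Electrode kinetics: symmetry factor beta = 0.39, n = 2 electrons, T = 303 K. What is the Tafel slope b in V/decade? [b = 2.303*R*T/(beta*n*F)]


Apply the Tafel slope relation: b = 2.303*R*T/(beta*n*F)
Numerator: 2.303 * 8.314 * 303 = 5801.58
Denominator: 0.39 * 2 * 96485 = 75258.3
b = 5801.58 / 75258.3 = 0.0771 V/decade

0.0771 V/decade


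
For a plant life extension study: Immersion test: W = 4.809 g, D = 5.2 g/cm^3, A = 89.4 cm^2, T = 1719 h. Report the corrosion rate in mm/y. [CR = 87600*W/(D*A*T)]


Apply the mm/y weight-loss relation: CR = 87600 * W / (D * A * T)
Numerator: 87600 * 4.809 = 421268.4
Denominator: 5.2 * 89.4 * 1719 = 799128.72
CR = 421268.4 / 799128.72 = 0.52716 mm/y

0.52716 mm/y


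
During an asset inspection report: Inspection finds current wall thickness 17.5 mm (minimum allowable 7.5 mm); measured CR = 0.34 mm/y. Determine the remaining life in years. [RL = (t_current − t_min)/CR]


Apply the remaining-life relation: RL = (t_current − t_min) / CR
RL = (17.5 − 7.5) / 0.34 = 10.0 / 0.34 = 29.4 years

29.4 years


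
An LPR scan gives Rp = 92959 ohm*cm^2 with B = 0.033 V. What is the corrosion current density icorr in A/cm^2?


Apply the Stern-Geary relation: icorr = B / Rp
icorr = 0.033 / 92959 = 3.55×10^-7 A/cm^2

3.55×10^-7 A/cm^2


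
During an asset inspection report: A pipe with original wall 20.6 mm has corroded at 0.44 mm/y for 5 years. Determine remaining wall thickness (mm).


Remaining wall = original − CR × time
t = 20.6 − 0.44*5 = 20.6 − 2.2 = 18.4 mm

18.4 mm


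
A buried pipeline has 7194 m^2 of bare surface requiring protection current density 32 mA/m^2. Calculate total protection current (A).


I = area * current density, then convert mA → A (÷1000)
I = 7194 * 32 / 1000 = 230.21 A

230.21 A


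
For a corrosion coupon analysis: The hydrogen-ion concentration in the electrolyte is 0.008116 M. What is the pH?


pH = −log10[H+]
pH = −log10(0.008116) = 2.09

2.09


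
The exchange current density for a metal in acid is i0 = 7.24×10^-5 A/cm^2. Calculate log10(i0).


i0 = 7.24×10^-5 A/cm^2
log10(i0) = -4.14

-4.14


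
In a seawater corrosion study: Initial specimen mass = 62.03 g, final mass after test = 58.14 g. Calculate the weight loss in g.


Weight loss = initial − final
WL = 62.03 − 58.14 = 3.89 g

3.89 g


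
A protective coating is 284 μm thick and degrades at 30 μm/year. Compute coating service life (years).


Service life = thickness / degradation rate
Life = 284 / 30 = 9.5 years

9.5 years


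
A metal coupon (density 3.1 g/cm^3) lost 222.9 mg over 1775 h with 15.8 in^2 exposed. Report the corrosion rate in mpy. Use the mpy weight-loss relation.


Apply the mpy weight-loss relation: CR = 534 * W / (D * A * T)
Numerator: 534 * 222.9 = 119028.6
Denominator: 3.1 * 15.8 * 1775 = 86939.5
CR = 119028.6 / 86939.5 = 1.3691 mpy

1.3691 mpy


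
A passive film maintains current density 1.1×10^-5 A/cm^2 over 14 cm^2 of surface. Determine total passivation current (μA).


I = i_pass * A, then convert A → μA (×10^6)
I = 1.1×10^-5 * 14 * 10^6 = 154.0 μA

154.0 μA


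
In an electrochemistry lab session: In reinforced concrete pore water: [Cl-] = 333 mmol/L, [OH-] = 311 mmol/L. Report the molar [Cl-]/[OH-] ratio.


Threshold parameter = [Cl-] / [OH-] (molar basis; both in mmol/L, so units cancel)
Ratio = 333 / 311 = 1.07

1.07


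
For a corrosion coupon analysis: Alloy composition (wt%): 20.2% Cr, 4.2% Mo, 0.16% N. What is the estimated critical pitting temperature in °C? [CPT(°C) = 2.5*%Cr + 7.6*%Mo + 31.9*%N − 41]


Apply the ASTM G48 empirical CPT estimate: CPT(°C) = 2.5*%Cr + 7.6*%Mo + 31.9*%N − 41
2.5*20.2 = 50.5; 7.6*4.2 = 31.92; 31.9*0.16 = 5.104
CPT = 50.5 + 31.92 + 5.104 − 41 = 46.524 °C
Rounded to 0.1 °C: CPT ≈ 46.5 °C

46.5 °C


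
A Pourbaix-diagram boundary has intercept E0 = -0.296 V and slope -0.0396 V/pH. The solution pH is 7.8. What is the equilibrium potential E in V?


Apply the Pourbaix line equation: E = E0 + slope*pH
E = -0.296 + (-0.0396)*7.8 = -0.296 + (-0.30888) = -0.60488 V
Rounded to 3 decimal places: E = -0.605 V

-0.605 V


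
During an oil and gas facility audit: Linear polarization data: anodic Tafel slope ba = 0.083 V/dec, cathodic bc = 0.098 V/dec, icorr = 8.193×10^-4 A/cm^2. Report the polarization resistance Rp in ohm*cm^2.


Apply the Stern-Geary equation: Rp = ba*bc / (2.303*icorr*(ba+bc))
ba*bc = 0.083*0.098 = 0.008134
ba+bc = 0.181; 2.303*icorr*(ba+bc) = 2.303*8.193×10^-4*0.181 = 3.4151947×10^-4
Rp = 0.008134 / 3.4151947×10^-4 = 23.82 ohm*cm^2

23.82 ohm*cm^2


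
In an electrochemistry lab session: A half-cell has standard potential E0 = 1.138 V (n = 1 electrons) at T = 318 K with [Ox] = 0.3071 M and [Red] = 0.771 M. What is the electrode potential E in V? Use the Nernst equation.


Apply the Nernst equation: E = E0 + (RT/nF)*ln([Ox]/[Red])
Step 1: RT/nF = 8.314*318/(1*96485) = 0.02740169 V
Step 2: [Ox]/[Red] = 0.3071/0.771 = 0.398314
Step 3: ln(0.398314) = -0.920515
Step 4: correction = 0.02740169 * -0.920515 = -0.0252 V
E = 1.138 + -0.0252 = 1.1128 V

1.1128 V


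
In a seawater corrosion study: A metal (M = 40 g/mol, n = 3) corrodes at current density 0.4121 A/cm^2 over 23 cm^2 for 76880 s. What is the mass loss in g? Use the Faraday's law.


Apply Faraday's law: m = i*A*t*M / (n*F)
Total charge passed Q = i*A*t = 0.4121*23*76880 = 728691.704 C
m = Q*M/(n*F) = 728691.704*40/(3*96485) = 100.69844 g

100.69844 g


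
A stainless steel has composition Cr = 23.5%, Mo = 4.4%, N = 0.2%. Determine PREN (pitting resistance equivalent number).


Apply the PREN formula: PREN = Cr + 3.3*Mo + 16*N
PREN = 23.5 + 3.3*4.4 + 16*0.2
PREN = 23.5 + 14.52 + 3.2 = 41.22

41.22


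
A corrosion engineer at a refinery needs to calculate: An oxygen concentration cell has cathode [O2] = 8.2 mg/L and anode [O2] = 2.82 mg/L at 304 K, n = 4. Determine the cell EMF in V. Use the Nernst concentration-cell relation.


Apply the Nernst concentration-cell relation: E = (RT/nF)*ln(C_cathode/C_anode)
RT/nF = 8.314*304/(4*96485) = 0.00654883 V
ln(8.2/2.82) = 1.0674
E = 0.00654883 * 1.0674 = 0.00699 V

0.00699 V


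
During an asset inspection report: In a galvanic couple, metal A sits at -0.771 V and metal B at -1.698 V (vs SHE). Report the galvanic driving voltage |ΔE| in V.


Driving voltage is the absolute potential difference.
|ΔE| = |-0.771 − (-1.698)| = 0.927 V

0.927 V


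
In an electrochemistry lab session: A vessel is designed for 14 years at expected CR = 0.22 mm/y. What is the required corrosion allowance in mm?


Corrosion allowance = CR × design life
CA = 0.22 * 14 = 3.08 mm

3.08 mm


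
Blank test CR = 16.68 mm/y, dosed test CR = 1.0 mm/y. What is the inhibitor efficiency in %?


Apply the inhibitor-efficiency definition: IE = (CR_blank − CR_inh)/CR_blank × 100
IE = (16.68 − 1.0) / 16.68 × 100
IE = 15.68 / 16.68 × 100 = 94.0 %

94.0 %


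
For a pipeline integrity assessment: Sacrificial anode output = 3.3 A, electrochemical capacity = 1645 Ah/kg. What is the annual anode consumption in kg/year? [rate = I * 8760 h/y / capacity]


Annual consumption = current * hours per year / capacity
Rate = 3.3 * 8760 / 1645 = 17.6 kg/year

17.6 kg/year


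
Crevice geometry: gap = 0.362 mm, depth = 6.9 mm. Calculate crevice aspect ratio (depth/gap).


Aspect ratio = depth / gap
Ratio = 6.9 / 0.362 = 19.1

19.1


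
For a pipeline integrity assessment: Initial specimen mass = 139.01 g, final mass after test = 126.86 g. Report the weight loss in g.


Weight loss = initial − final
WL = 139.01 − 126.86 = 12.15 g

12.15 g


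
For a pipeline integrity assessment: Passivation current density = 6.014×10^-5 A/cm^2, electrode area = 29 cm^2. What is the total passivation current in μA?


I = i_pass * A, then convert A → μA (×10^6)
I = 6.014×10^-5 * 29 * 10^6 = 1744.06 μA

1744.06 μA


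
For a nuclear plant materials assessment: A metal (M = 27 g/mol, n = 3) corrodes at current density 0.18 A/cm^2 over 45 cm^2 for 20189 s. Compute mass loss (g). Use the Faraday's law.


Apply Faraday's law: m = i*A*t*M / (n*F)
Total charge passed Q = i*A*t = 0.18*45*20189 = 163530.9 C
m = Q*M/(n*F) = 163530.9*27/(3*96485) = 15.25396 g

15.25396 g


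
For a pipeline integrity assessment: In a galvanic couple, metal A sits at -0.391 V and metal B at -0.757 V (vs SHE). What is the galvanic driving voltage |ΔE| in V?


Driving voltage is the absolute potential difference.
|ΔE| = |-0.391 − (-0.757)| = 0.366 V

0.366 V


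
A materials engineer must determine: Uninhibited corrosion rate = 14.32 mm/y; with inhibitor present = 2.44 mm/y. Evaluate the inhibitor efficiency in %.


Apply the inhibitor-efficiency definition: IE = (CR_blank − CR_inh)/CR_blank × 100
IE = (14.32 − 2.44) / 14.32 × 100
IE = 11.88 / 14.32 × 100 = 83.0 %

83.0 %


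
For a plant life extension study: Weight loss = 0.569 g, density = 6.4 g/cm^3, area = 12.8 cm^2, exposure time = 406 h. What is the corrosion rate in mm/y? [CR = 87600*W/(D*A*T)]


Apply the mm/y weight-loss relation: CR = 87600 * W / (D * A * T)
Numerator: 87600 * 0.569 = 49844.4
Denominator: 6.4 * 12.8 * 406 = 33259.52
CR = 49844.4 / 33259.52 = 1.4987 mm/y

1.4987 mm/y


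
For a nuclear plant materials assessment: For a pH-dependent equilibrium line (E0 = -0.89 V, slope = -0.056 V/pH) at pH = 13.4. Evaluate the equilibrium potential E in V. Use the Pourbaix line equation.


Apply the Pourbaix line equation: E = E0 + slope*pH
E = -0.89 + (-0.056)*13.4 = -0.89 + (-0.7504) = -1.6404 V
Rounded to 3 decimal places: E = -1.640 V

-1.640 V


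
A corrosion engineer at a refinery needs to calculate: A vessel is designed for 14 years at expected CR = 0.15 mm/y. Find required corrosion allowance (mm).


Corrosion allowance = CR × design life
CA = 0.15 * 14 = 2.1 mm

2.1 mm


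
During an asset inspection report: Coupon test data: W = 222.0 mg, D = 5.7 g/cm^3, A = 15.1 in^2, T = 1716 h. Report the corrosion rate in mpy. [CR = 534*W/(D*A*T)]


Apply the mpy weight-loss relation: CR = 534 * W / (D * A * T)
Numerator: 534 * 222.0 = 118548.0
Denominator: 5.7 * 15.1 * 1716 = 147696.12
CR = 118548.0 / 147696.12 = 0.8026 mpy

0.8026 mpy


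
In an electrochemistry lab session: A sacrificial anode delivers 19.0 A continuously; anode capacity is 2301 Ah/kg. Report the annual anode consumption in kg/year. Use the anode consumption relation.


Annual consumption = current * hours per year / capacity
Rate = 19.0 * 8760 / 2301 = 72.3 kg/year

72.3 kg/year


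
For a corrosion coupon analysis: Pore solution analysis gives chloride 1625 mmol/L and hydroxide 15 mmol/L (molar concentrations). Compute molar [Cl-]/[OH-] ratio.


Threshold parameter = [Cl-] / [OH-] (molar basis; both in mmol/L, so units cancel)
Ratio = 1625 / 15 = 108.33

108.33


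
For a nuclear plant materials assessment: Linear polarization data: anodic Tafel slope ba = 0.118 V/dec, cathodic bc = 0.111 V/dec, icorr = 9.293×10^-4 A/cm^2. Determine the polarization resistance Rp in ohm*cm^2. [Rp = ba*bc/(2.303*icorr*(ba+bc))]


Apply the Stern-Geary equation: Rp = ba*bc / (2.303*icorr*(ba+bc))
ba*bc = 0.118*0.111 = 0.013098
ba+bc = 0.229; 2.303*icorr*(ba+bc) = 2.303*9.293×10^-4*0.229 = 4.9010074×10^-4
Rp = 0.013098 / 4.9010074×10^-4 = 26.7 ohm*cm^2

26.7 ohm*cm^2


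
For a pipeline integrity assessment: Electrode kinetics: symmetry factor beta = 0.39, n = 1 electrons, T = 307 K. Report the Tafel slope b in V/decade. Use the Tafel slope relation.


Apply the Tafel slope relation: b = 2.303*R*T/(beta*n*F)
Numerator: 2.303 * 8.314 * 307 = 5878.17
Denominator: 0.39 * 1 * 96485 = 37629.15
b = 5878.17 / 37629.15 = 0.156 V/decade

0.156 V/decade


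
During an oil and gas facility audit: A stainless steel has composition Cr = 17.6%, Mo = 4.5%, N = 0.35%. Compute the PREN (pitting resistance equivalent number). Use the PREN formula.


Apply the PREN formula: PREN = Cr + 3.3*Mo + 16*N
PREN = 17.6 + 3.3*4.5 + 16*0.35
PREN = 17.6 + 14.85 + 5.6 = 38.05

38.05


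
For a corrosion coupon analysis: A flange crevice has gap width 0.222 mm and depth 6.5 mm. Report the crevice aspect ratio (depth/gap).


Aspect ratio = depth / gap
Ratio = 6.5 / 0.222 = 29.3

29.3


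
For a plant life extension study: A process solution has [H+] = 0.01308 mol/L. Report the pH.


pH = −log10[H+]
pH = −log10(0.01308) = 1.88

1.88


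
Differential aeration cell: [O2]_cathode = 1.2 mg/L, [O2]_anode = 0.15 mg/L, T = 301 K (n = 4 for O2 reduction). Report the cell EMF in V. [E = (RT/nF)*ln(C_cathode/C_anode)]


Apply the Nernst concentration-cell relation: E = (RT/nF)*ln(C_cathode/C_anode)
RT/nF = 8.314*301/(4*96485) = 0.0064842 V
ln(1.2/0.15) = 2.07944
E = 0.0064842 * 2.07944 = 0.01348 V

0.01348 V


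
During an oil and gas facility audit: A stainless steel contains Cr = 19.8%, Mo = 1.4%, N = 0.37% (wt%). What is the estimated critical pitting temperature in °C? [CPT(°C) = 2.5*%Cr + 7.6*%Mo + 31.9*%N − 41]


Apply the ASTM G48 empirical CPT estimate: CPT(°C) = 2.5*%Cr + 7.6*%Mo + 31.9*%N − 41
2.5*19.8 = 49.5; 7.6*1.4 = 10.64; 31.9*0.37 = 11.803
CPT = 49.5 + 10.64 + 11.803 − 41 = 30.943 °C
Rounded to 0.1 °C: CPT ≈ 30.9 °C

30.9 °C


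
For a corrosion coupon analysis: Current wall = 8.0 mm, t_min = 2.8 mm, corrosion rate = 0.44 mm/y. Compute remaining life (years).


Apply the remaining-life relation: RL = (t_current − t_min) / CR
RL = (8.0 − 2.8) / 0.44 = 5.2 / 0.44 = 11.8 years

11.8 years


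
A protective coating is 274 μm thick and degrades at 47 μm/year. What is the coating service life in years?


Service life = thickness / degradation rate
Life = 274 / 47 = 5.8 years

5.8 years


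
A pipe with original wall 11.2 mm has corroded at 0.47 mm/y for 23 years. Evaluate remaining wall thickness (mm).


Remaining wall = original − CR × time
t = 11.2 − 0.47*23 = 11.2 − 10.81 = 0.39 mm

0.39 mm


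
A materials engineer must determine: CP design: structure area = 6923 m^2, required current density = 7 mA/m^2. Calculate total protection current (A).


I = area * current density, then convert mA → A (÷1000)
I = 6923 * 7 / 1000 = 48.46 A

48.46 A


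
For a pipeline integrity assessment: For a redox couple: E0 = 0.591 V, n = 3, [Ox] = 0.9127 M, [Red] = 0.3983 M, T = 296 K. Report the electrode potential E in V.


Apply the Nernst equation: E = E0 + (RT/nF)*ln([Ox]/[Red])
Step 1: RT/nF = 8.314*296/(3*96485) = 0.00850199 V
Step 2: [Ox]/[Red] = 0.9127/0.3983 = 2.291489
Step 3: ln(2.291489) = 0.829202
Step 4: correction = 0.00850199 * 0.829202 = 0.007 V
E = 0.591 + 0.007 = 0.598 V

0.598 V


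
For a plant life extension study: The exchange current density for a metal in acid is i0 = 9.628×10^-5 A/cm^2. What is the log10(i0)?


i0 = 9.628×10^-5 A/cm^2
log10(i0) = -4.016

-4.016


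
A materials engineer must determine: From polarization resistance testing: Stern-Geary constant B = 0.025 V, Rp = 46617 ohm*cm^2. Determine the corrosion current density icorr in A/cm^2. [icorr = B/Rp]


Apply the Stern-Geary relation: icorr = B / Rp
icorr = 0.025 / 46617 = 5.363×10^-7 A/cm^2

5.363×10^-7 A/cm^2


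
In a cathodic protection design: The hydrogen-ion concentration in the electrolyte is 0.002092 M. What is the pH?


pH = −log10[H+]
pH = −log10(0.002092) = 2.68

2.68


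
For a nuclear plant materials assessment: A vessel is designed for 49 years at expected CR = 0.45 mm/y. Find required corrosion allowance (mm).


Corrosion allowance = CR × design life
CA = 0.45 * 49 = 22.05 mm

22.05 mm


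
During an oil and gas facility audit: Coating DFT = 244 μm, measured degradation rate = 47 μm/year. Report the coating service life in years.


Service life = thickness / degradation rate
Life = 244 / 47 = 5.2 years

5.2 years


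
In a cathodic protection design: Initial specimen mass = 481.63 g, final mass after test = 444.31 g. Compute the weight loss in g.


Weight loss = initial − final
WL = 481.63 − 444.31 = 37.32 g

37.32 g


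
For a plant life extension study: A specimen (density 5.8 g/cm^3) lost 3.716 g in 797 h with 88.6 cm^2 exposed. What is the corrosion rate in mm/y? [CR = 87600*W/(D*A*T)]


Apply the mm/y weight-loss relation: CR = 87600 * W / (D * A * T)
Numerator: 87600 * 3.716 = 325521.6
Denominator: 5.8 * 88.6 * 797 = 409562.36
CR = 325521.6 / 409562.36 = 0.7948 mm/y

0.7948 mm/y


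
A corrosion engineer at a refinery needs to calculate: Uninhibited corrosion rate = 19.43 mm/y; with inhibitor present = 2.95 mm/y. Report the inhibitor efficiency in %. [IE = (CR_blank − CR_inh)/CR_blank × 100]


Apply the inhibitor-efficiency definition: IE = (CR_blank − CR_inh)/CR_blank × 100
IE = (19.43 − 2.95) / 19.43 × 100
IE = 16.48 / 19.43 × 100 = 84.8 %

84.8 %


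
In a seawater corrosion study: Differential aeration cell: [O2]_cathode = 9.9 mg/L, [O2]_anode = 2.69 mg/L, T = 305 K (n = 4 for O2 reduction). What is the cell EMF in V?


Apply the Nernst concentration-cell relation: E = (RT/nF)*ln(C_cathode/C_anode)
RT/nF = 8.314*305/(4*96485) = 0.00657037 V
ln(9.9/2.69) = 1.30299
E = 0.00657037 * 1.30299 = 0.00856 V

0.00856 V


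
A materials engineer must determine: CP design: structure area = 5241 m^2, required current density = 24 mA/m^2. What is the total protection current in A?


I = area * current density, then convert mA → A (÷1000)
I = 5241 * 24 / 1000 = 125.78 A

125.78 A


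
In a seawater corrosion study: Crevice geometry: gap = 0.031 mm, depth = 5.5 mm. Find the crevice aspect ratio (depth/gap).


Aspect ratio = depth / gap
Ratio = 5.5 / 0.031 = 177.4

177.4


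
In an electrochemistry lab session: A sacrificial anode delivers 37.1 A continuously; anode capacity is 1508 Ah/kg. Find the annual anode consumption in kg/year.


Annual consumption = current * hours per year / capacity
Rate = 37.1 * 8760 / 1508 = 215.5 kg/year

215.5 kg/year


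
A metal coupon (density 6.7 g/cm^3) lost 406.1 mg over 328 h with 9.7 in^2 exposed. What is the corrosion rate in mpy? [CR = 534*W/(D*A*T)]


Apply the mpy weight-loss relation: CR = 534 * W / (D * A * T)
Numerator: 534 * 406.1 = 216857.4
Denominator: 6.7 * 9.7 * 328 = 21316.72
CR = 216857.4 / 21316.72 = 10.1731 mpy

10.1731 mpy


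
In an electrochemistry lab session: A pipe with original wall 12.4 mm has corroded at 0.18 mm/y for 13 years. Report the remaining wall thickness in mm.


Remaining wall = original − CR × time
t = 12.4 − 0.18*13 = 12.4 − 2.34 = 10.06 mm

10.06 mm


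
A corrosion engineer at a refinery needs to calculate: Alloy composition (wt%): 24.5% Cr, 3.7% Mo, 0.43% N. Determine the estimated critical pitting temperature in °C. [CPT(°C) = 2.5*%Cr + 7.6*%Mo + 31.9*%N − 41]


Apply the ASTM G48 empirical CPT estimate: CPT(°C) = 2.5*%Cr + 7.6*%Mo + 31.9*%N − 41
2.5*24.5 = 61.25; 7.6*3.7 = 28.12; 31.9*0.43 = 13.717
CPT = 61.25 + 28.12 + 13.717 − 41 = 62.087 °C
Rounded to 0.1 °C: CPT ≈ 62.1 °C

62.1 °C


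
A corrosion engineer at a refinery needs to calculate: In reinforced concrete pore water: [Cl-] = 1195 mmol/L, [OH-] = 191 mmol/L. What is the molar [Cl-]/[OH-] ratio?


Threshold parameter = [Cl-] / [OH-] (molar basis; both in mmol/L, so units cancel)
Ratio = 1195 / 191 = 6.26

6.26


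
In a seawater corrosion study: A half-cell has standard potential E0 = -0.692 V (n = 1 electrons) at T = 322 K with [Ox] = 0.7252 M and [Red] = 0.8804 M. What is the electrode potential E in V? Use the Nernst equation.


Apply the Nernst equation: E = E0 + (RT/nF)*ln([Ox]/[Red])
Step 1: RT/nF = 8.314*322/(1*96485) = 0.02774636 V
Step 2: [Ox]/[Red] = 0.7252/0.8804 = 0.823716
Step 3: ln(0.823716) = -0.193929
Step 4: correction = 0.02774636 * -0.193929 = -0.0054 V
E = -0.692 + -0.0054 = -0.6974 V

-0.6974 V


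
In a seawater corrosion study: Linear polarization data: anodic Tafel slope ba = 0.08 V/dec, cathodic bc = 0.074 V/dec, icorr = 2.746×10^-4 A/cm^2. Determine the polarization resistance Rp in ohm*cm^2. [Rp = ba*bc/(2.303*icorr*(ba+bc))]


Apply the Stern-Geary equation: Rp = ba*bc / (2.303*icorr*(ba+bc))
ba*bc = 0.08*0.074 = 0.00592
ba+bc = 0.154; 2.303*icorr*(ba+bc) = 2.303*2.746×10^-4*0.154 = 9.7390185×10^-5
Rp = 0.00592 / 9.7390185×10^-5 = 60.8 ohm*cm^2

60.8 ohm*cm^2


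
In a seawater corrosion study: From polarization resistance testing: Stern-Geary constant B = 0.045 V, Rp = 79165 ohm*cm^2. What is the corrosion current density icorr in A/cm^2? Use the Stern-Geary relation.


Apply the Stern-Geary relation: icorr = B / Rp
icorr = 0.045 / 79165 = 5.684×10^-7 A/cm^2

5.684×10^-7 A/cm^2
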